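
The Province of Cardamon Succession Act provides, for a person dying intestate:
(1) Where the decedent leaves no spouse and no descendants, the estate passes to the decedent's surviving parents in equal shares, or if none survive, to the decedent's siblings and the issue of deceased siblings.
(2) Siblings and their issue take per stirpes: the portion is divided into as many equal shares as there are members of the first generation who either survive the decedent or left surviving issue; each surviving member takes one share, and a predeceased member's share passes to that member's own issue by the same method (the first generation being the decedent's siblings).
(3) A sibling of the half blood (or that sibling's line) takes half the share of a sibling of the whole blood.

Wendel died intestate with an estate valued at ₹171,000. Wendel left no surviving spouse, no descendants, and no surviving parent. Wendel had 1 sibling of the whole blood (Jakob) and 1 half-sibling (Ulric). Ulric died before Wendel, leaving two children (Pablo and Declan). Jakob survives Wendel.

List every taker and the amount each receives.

Pablo: ₹28,500; Declan: ₹28,500; Jakob: ₹114,000

The entire ₹171,000 passes to the siblings and their issue.
Counting each half-blood sibling's line as half a unit, there are 3/2 units in ₹171,000, so one unit is ₹114,000. Whole-blood lines (Jakob) take ₹114,000 each; half-blood lines (Ulric) take ₹57,000 each.
Ulric's share (₹57,000) is divided into 2 shares of ₹28,500: Pablo and Declan each take ₹28,500.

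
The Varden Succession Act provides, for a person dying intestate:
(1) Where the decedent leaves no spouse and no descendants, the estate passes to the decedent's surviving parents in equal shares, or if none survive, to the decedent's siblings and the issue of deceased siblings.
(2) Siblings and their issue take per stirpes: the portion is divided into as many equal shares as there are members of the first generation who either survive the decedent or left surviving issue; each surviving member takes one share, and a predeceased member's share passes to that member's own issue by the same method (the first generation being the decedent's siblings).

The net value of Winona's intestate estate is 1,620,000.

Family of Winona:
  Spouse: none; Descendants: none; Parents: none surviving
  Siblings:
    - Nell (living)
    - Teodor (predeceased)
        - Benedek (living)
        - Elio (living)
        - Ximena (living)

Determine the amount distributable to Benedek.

The entire 1,620,000 passes to the siblings and their issue.
That amount (1,620,000) is divided into 2 shares of 810,000: Nell takes 810,000; Teodor's 810,000 share passes to Teodor's issue.
Teodor's share (810,000) is divided into 3 shares of 270,000: Benedek, Elio, and Ximena each take 270,000.

Benedek receives 270,000.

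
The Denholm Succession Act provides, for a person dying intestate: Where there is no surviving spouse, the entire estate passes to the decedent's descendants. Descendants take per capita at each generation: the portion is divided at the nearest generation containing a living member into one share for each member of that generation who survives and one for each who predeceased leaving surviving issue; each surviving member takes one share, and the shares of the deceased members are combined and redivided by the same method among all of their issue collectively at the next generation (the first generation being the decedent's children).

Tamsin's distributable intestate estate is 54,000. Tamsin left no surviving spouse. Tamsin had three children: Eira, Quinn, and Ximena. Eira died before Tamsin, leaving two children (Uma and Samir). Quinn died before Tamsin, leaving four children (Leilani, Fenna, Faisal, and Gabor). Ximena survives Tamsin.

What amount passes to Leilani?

Leilani receives 6,000.

The entire 54,000 passes to the descendants.
That amount (54,000) is divided at the children's generation into 3 shares of 18,000. Ximena takes 18,000. The 2 shares of the deceased (Eira and Quinn) are combined into a pool of 36,000.
That pool (36,000) is divided at the grandchildren's generation equally among Uma, Samir, Leilani, Fenna, Faisal, and Gabor: 6,000 each.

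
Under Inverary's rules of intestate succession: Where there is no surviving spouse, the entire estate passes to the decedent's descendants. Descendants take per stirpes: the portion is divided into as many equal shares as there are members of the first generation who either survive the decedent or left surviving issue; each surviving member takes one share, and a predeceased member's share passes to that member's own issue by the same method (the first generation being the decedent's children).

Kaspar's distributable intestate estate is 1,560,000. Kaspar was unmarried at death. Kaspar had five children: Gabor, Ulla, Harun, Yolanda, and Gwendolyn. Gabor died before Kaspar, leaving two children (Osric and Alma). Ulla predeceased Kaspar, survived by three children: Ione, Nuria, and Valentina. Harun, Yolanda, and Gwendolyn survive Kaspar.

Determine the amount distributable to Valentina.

The entire 1,560,000 passes to the descendants.
That amount (1,560,000) is divided into 5 shares of 312,000: Harun, Yolanda, and Gwendolyn each take 312,000; Gabor's 312,000 share passes to Gabor's issue; Ulla's 312,000 share passes to Ulla's issue.
Gabor's share (312,000) is divided into 2 shares of 156,000: Osric and Alma each take 156,000.
Ulla's share (312,000) is divided into 3 shares of 104,000: Ione, Nuria, and Valentina each take 104,000.

Valentina receives 104,000.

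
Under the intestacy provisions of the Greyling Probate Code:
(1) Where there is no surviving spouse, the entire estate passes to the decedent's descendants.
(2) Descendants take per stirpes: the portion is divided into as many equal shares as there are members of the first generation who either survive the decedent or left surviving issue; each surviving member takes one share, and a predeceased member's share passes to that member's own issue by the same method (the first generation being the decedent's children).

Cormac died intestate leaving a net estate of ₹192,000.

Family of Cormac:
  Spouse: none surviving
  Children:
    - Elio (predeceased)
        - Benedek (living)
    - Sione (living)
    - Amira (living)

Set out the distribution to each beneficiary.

The entire ₹192,000 passes to the descendants.
That amount (₹192,000) is divided into 3 shares of ₹64,000: Sione and Amira each take ₹64,000; Elio's ₹64,000 share passes to Elio's issue.
Elio's share (₹64,000) passes entirely to Benedek.

Benedek: ₹64,000; Sione: ₹64,000; Amira: ₹64,000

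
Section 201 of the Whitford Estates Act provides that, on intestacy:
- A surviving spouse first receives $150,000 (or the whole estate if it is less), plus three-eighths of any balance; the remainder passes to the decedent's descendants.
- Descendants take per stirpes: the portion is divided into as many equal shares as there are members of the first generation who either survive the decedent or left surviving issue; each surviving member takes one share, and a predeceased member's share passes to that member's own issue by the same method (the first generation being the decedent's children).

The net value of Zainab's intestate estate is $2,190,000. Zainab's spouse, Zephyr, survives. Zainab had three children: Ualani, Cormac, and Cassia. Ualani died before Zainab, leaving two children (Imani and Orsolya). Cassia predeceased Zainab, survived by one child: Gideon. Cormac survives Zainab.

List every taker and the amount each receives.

Zephyr first takes $150,000, leaving a balance of $2,040,000. Zephyr then takes three-eighths of the balance ($765,000), for a total of $915,000. The remaining $1,275,000 passes to the descendants.
The descendants' portion ($1,275,000) is divided into 3 shares of $425,000: Cormac takes $425,000; Ualani's $425,000 share passes to Ualani's issue; Cassia's $425,000 share passes to Cassia's issue.
Ualani's share ($425,000) is divided into 2 shares of $212,500: Imani and Orsolya each take $212,500.
Cassia's share ($425,000) passes entirely to Gideon.

Zephyr: $915,000; Imani: $212,500; Orsolya: $212,500; Cormac: $425,000; Gideon: $425,000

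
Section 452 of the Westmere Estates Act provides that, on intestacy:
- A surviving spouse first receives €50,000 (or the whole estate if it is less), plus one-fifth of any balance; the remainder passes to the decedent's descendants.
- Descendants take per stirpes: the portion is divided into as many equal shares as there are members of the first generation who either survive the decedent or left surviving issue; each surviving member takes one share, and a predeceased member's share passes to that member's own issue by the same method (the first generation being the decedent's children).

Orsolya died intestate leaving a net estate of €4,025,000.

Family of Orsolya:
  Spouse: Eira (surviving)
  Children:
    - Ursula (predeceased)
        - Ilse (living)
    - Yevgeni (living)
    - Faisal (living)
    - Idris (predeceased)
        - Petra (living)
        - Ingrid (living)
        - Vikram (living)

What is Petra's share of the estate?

Petra receives €265,000.

Eira first takes €50,000, leaving a balance of €3,975,000. Eira then takes one-fifth of the balance (€795,000), for a total of €845,000. The remaining €3,180,000 passes to the descendants.
The descendants' portion (€3,180,000) is divided into 4 shares of €795,000: Yevgeni and Faisal each take €795,000; Ursula's €795,000 share passes to Ursula's issue; Idris's €795,000 share passes to Idris's issue.
Ursula's share (€795,000) passes entirely to Ilse.
Idris's share (€795,000) is divided into 3 shares of €265,000: Petra, Ingrid, and Vikram each take €265,000.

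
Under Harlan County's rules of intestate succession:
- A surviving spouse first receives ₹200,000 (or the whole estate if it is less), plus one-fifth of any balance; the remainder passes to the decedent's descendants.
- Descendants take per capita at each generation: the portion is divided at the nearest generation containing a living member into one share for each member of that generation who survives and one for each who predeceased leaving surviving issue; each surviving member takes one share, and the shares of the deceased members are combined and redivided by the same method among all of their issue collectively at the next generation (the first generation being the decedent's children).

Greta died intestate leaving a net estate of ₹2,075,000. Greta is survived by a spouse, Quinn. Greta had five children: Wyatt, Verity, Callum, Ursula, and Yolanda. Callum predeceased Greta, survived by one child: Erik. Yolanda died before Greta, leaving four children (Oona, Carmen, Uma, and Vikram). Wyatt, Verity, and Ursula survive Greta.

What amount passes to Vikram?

Vikram receives ₹120,000.

Quinn first takes ₹200,000, leaving a balance of ₹1,875,000. Quinn then takes one-fifth of the balance (₹375,000), for a total of ₹575,000. The remaining ₹1,500,000 passes to the descendants.
The descendants' portion (₹1,500,000) is divided at the children's generation into 5 shares of ₹300,000. Wyatt, Verity, and Ursula each take ₹300,000. The 2 shares of the deceased (Callum and Yolanda) are combined into a pool of ₹600,000.
That pool (₹600,000) is divided at the grandchildren's generation equally among Erik, Oona, Carmen, Uma, and Vikram: ₹120,000 each.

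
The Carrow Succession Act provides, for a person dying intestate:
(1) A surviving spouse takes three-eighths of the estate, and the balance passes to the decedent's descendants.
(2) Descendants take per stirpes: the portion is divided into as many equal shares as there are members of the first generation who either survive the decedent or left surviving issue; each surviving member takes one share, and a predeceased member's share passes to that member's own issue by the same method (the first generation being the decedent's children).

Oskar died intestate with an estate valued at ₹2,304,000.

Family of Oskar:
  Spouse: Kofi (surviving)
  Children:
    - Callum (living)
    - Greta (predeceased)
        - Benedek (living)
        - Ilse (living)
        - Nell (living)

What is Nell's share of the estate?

Kofi takes three-eighths of ₹2,304,000 = ₹864,000. The remaining ₹1,440,000 passes to the descendants.
The descendants' portion (₹1,440,000) is divided into 2 shares of ₹720,000: Callum takes ₹720,000; Greta's ₹720,000 share passes to Greta's issue.
Greta's share (₹720,000) is divided into 3 shares of ₹240,000: Benedek, Ilse, and Nell each take ₹240,000.

Nell receives ₹240,000.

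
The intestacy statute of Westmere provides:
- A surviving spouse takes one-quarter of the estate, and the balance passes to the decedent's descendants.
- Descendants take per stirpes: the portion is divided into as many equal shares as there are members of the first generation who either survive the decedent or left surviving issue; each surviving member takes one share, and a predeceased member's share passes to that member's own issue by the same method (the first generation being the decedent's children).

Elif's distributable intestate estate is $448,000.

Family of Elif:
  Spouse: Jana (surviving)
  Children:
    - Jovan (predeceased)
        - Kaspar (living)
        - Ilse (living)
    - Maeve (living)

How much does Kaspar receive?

Jana takes one-quarter of $448,000 = $112,000. The remaining $336,000 passes to the descendants.
The descendants' portion ($336,000) is divided into 2 shares of $168,000: Maeve takes $168,000; Jovan's $168,000 share passes to Jovan's issue.
Jovan's share ($168,000) is divided into 2 shares of $84,000: Kaspar and Ilse each take $84,000.

Kaspar receives $84,000.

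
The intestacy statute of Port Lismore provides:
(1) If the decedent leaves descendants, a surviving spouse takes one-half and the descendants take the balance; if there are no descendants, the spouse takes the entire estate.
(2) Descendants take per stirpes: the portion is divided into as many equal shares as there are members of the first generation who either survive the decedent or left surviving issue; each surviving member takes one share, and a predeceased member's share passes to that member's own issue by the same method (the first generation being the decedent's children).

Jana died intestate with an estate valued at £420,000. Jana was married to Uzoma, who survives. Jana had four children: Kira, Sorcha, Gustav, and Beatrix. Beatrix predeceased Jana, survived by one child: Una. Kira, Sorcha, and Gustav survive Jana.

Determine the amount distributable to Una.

Uzoma takes one-half of £420,000 = £210,000. The remaining £210,000 passes to the descendants.
The descendants' portion (£210,000) is divided into 4 shares of £52,500: Kira, Sorcha, and Gustav each take £52,500; Beatrix's £52,500 share passes to Beatrix's issue.
Beatrix's share (£52,500) passes entirely to Una.

Una receives £52,500.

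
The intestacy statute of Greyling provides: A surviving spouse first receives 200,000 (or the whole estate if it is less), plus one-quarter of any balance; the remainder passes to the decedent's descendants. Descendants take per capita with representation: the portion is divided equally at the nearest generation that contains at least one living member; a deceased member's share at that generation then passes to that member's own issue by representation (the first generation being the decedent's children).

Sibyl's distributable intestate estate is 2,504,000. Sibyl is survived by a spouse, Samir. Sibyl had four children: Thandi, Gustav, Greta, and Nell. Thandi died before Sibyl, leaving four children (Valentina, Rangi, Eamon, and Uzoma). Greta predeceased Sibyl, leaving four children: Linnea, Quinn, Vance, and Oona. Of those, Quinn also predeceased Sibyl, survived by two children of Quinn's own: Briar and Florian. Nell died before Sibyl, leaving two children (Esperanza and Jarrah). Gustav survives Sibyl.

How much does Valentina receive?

Samir first takes 200,000, leaving a balance of 2,304,000. Samir then takes one-quarter of the balance (576,000), for a total of 776,000. The remaining 1,728,000 passes to the descendants.
The descendants' portion (1,728,000) is divided into 4 shares of 432,000: Gustav takes 432,000; Thandi's 432,000 share passes to Thandi's issue; Greta's 432,000 share passes to Greta's issue; Nell's 432,000 share passes to Nell's issue.
Thandi's share (432,000) is divided into 4 shares of 108,000: Valentina, Rangi, Eamon, and Uzoma each take 108,000.
Greta's share (432,000) is divided into 4 shares of 108,000: Linnea, Vance, and Oona each take 108,000; Quinn's 108,000 share passes to Quinn's issue.
Quinn's share (108,000) is divided into 2 shares of 54,000: Briar and Florian each take 54,000.
Nell's share (432,000) is divided into 2 shares of 216,000: Esperanza and Jarrah each take 216,000.

Valentina receives 108,000.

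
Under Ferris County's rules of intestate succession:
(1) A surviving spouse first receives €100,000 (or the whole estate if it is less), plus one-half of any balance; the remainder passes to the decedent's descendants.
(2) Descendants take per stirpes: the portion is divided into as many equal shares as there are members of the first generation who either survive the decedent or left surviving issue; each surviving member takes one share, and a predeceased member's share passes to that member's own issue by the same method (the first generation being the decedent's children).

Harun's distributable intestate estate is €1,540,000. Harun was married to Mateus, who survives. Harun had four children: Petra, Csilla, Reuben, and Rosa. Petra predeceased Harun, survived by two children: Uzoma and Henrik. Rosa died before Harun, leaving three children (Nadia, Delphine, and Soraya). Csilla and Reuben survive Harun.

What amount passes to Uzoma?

Mateus first takes €100,000, leaving a balance of €1,440,000. Mateus then takes one-half of the balance (€720,000), for a total of €820,000. The remaining €720,000 passes to the descendants.
The descendants' portion (€720,000) is divided into 4 shares of €180,000: Csilla and Reuben each take €180,000; Petra's €180,000 share passes to Petra's issue; Rosa's €180,000 share passes to Rosa's issue.
Petra's share (€180,000) is divided into 2 shares of €90,000: Uzoma and Henrik each take €90,000.
Rosa's share (€180,000) is divided into 3 shares of €60,000: Nadia, Delphine, and Soraya each take €60,000.

Uzoma receives €90,000.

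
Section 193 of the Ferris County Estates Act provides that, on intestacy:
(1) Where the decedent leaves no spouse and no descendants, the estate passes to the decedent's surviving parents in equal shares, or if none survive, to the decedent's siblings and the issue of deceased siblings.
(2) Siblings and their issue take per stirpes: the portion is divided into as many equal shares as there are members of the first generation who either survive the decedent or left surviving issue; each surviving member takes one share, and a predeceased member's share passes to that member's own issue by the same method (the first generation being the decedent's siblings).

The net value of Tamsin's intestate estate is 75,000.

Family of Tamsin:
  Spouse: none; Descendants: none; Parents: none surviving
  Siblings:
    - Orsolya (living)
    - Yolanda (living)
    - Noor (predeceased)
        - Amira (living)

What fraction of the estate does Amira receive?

Amira receives 1/3 of the estate.

The entire 75,000 passes to the siblings and their issue.
That amount (75,000) is divided into 3 shares of 25,000: Orsolya and Yolanda each take 25,000; Noor's 25,000 share passes to Noor's issue.
Noor's share (25,000) passes entirely to Amira.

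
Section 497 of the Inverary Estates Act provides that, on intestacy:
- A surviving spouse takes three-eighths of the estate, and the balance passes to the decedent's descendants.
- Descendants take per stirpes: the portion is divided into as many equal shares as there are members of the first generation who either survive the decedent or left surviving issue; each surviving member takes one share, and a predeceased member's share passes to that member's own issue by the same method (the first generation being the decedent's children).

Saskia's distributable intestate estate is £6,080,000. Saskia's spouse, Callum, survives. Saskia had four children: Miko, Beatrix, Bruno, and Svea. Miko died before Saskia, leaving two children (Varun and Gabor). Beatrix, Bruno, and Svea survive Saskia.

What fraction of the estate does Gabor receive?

Callum takes three-eighths of £6,080,000 = £2,280,000. The remaining £3,800,000 passes to the descendants.
The descendants' portion (£3,800,000) is divided into 4 shares of £950,000: Beatrix, Bruno, and Svea each take £950,000; Miko's £950,000 share passes to Miko's issue.
Miko's share (£950,000) is divided into 2 shares of £475,000: Varun and Gabor each take £475,000.

Gabor receives 5/64 of the estate.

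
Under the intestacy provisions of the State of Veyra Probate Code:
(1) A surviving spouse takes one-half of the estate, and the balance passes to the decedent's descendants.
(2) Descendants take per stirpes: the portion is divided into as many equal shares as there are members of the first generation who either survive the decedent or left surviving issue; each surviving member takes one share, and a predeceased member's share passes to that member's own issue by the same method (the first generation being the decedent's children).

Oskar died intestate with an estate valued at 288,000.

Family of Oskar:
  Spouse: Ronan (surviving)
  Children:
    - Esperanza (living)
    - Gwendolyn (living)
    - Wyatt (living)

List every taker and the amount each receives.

Ronan takes one-half of 288,000 = 144,000. The remaining 144,000 passes to the descendants.
The descendants' portion (144,000) is divided into 3 shares of 48,000: Esperanza, Gwendolyn, and Wyatt each take 48,000.

Ronan: 144,000; Esperanza: 48,000; Gwendolyn: 48,000; Wyatt: 48,000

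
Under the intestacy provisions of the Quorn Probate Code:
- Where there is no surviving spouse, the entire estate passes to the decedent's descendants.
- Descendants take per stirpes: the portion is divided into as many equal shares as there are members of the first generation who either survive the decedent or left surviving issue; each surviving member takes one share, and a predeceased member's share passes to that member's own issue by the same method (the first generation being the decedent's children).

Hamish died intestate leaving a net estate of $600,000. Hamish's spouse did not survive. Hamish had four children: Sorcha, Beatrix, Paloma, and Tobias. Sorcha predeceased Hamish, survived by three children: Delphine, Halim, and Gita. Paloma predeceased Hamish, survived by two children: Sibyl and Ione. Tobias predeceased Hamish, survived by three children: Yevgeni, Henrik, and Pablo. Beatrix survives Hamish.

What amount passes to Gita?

The entire $600,000 passes to the descendants.
That amount ($600,000) is divided into 4 shares of $150,000: Beatrix takes $150,000; Sorcha's $150,000 share passes to Sorcha's issue; Paloma's $150,000 share passes to Paloma's issue; Tobias's $150,000 share passes to Tobias's issue.
Sorcha's share ($150,000) is divided into 3 shares of $50,000: Delphine, Halim, and Gita each take $50,000.
Paloma's share ($150,000) is divided into 2 shares of $75,000: Sibyl and Ione each take $75,000.
Tobias's share ($150,000) is divided into 3 shares of $50,000: Yevgeni, Henrik, and Pablo each take $50,000.

Gita receives $50,000.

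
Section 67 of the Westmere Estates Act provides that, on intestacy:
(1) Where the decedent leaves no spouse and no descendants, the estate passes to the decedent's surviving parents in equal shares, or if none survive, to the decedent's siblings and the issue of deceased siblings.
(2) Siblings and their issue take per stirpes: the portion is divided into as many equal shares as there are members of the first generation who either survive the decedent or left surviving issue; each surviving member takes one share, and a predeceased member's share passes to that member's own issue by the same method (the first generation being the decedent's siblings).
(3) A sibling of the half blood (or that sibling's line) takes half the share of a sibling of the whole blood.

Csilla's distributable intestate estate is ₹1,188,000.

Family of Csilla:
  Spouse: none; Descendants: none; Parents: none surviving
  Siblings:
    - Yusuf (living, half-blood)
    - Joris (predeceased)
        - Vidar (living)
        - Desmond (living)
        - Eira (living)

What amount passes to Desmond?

Desmond receives ₹264,000.

The entire ₹1,188,000 passes to the siblings and their issue.
Counting each half-blood sibling's line as half a unit, there are 3/2 units in ₹1,188,000, so one unit is ₹792,000. Whole-blood lines (Joris) take ₹792,000 each; half-blood lines (Yusuf) take ₹396,000 each.
Joris's share (₹792,000) is divided into 3 shares of ₹264,000: Vidar, Desmond, and Eira each take ₹264,000.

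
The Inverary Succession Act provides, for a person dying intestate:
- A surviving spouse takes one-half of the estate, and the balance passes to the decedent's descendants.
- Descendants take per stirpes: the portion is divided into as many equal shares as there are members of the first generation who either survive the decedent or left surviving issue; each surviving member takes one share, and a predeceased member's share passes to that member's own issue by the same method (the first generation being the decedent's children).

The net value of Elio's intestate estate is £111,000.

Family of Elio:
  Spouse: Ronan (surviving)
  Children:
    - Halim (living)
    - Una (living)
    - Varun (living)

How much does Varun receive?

Ronan takes one-half of £111,000 = £55,500. The remaining £55,500 passes to the descendants.
The descendants' portion (£55,500) is divided into 3 shares of £18,500: Halim, Una, and Varun each take £18,500.

Varun receives £18,500.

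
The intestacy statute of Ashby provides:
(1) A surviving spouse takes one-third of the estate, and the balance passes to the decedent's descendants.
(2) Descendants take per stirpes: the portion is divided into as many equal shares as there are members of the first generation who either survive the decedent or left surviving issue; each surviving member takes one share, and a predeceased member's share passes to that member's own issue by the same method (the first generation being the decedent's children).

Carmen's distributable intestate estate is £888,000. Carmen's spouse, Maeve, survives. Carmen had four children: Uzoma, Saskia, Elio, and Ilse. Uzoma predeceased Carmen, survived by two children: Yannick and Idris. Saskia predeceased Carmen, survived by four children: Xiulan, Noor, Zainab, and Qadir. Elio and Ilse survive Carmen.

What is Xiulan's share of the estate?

Maeve takes one-third of £888,000 = £296,000. The remaining £592,000 passes to the descendants.
The descendants' portion (£592,000) is divided into 4 shares of £148,000: Elio and Ilse each take £148,000; Uzoma's £148,000 share passes to Uzoma's issue; Saskia's £148,000 share passes to Saskia's issue.
Uzoma's share (£148,000) is divided into 2 shares of £74,000: Yannick and Idris each take £74,000.
Saskia's share (£148,000) is divided into 4 shares of £37,000: Xiulan, Noor, Zainab, and Qadir each take £37,000.

Xiulan receives £37,000.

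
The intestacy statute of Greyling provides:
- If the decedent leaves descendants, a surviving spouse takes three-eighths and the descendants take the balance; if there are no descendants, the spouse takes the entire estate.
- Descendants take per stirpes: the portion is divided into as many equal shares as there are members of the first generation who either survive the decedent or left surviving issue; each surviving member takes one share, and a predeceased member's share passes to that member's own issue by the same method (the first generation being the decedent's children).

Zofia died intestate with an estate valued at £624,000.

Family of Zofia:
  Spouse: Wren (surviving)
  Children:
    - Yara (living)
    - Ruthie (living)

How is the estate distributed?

Wren: £234,000; Yara: £195,000; Ruthie: £195,000

Wren takes three-eighths of £624,000 = £234,000. The remaining £390,000 passes to the descendants.
The descendants' portion (£390,000) is divided into 2 shares of £195,000: Yara and Ruthie each take £195,000.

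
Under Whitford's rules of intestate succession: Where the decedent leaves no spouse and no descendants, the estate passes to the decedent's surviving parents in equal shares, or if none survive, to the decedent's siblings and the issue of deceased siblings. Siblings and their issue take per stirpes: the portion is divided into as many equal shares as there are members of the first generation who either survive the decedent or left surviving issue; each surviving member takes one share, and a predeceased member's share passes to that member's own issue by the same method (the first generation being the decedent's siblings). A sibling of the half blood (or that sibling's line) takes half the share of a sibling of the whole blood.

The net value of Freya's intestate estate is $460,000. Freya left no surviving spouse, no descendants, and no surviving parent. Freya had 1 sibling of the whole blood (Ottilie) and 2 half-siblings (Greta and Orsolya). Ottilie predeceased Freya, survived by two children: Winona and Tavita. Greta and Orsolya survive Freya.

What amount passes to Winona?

The entire $460,000 passes to the siblings and their issue.
Counting each half-blood sibling's line as half a unit, there are 2 units in $460,000, so one unit is $230,000. Whole-blood lines (Ottilie) take $230,000 each; half-blood lines (Greta and Orsolya) take $115,000 each.
Ottilie's share ($230,000) is divided into 2 shares of $115,000: Winona and Tavita each take $115,000.

Winona receives $115,000.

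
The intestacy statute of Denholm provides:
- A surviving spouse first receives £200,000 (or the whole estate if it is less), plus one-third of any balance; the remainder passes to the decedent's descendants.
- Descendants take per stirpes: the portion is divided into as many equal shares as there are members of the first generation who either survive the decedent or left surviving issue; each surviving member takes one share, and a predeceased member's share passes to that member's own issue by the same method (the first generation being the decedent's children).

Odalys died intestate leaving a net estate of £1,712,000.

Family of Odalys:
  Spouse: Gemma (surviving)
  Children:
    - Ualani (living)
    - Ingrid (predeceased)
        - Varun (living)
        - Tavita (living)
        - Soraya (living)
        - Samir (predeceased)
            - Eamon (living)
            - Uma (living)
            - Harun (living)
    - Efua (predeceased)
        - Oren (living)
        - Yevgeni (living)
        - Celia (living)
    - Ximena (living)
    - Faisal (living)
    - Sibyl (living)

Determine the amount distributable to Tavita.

Tavita receives £42,000.

Gemma first takes £200,000, leaving a balance of £1,512,000. Gemma then takes one-third of the balance (£504,000), for a total of £704,000. The remaining £1,008,000 passes to the descendants.
The descendants' portion (£1,008,000) is divided into 6 shares of £168,000: Ualani, Ximena, Faisal, and Sibyl each take £168,000; Ingrid's £168,000 share passes to Ingrid's issue; Efua's £168,000 share passes to Efua's issue.
Ingrid's share (£168,000) is divided into 4 shares of £42,000: Varun, Tavita, and Soraya each take £42,000; Samir's £42,000 share passes to Samir's issue.
Samir's share (£42,000) is divided into 3 shares of £14,000: Eamon, Uma, and Harun each take £14,000.
Efua's share (£168,000) is divided into 3 shares of £56,000: Oren, Yevgeni, and Celia each take £56,000.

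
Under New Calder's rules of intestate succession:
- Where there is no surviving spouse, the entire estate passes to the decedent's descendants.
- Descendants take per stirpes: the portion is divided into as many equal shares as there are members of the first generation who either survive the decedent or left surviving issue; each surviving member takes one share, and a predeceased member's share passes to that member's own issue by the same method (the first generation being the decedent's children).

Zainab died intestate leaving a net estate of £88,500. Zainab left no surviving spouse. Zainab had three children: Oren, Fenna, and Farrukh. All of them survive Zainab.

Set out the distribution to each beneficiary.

The entire £88,500 passes to the descendants.
That amount (£88,500) is divided into 3 shares of £29,500: Oren, Fenna, and Farrukh each take £29,500.

Oren: £29,500; Fenna: £29,500; Farrukh: £29,500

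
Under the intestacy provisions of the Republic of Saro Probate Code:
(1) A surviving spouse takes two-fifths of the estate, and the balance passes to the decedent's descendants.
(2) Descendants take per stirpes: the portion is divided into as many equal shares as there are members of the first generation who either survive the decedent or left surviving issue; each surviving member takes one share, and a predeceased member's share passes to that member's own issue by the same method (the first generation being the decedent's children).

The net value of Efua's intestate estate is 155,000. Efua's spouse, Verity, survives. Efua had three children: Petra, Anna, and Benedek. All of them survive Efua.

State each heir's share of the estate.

Verity takes two-fifths of 155,000 = 62,000. The remaining 93,000 passes to the descendants.
The descendants' portion (93,000) is divided into 3 shares of 31,000: Petra, Anna, and Benedek each take 31,000.

Verity: 62,000; Petra: 31,000; Anna: 31,000; Benedek: 31,000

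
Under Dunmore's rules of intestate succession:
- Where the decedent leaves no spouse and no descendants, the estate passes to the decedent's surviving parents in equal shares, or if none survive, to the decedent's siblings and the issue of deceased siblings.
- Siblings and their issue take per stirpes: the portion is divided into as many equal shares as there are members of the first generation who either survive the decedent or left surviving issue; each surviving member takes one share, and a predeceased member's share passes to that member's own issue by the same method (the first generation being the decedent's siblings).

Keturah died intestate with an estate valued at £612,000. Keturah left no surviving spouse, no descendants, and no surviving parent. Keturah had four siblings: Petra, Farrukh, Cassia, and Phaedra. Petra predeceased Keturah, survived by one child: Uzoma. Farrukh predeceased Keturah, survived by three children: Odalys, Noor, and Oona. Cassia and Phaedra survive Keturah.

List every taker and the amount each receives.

Uzoma: £153,000; Odalys: £51,000; Noor: £51,000; Oona: £51,000; Cassia: £153,000; Phaedra: £153,000

The entire £612,000 passes to the siblings and their issue.
That amount (£612,000) is divided into 4 shares of £153,000: Cassia and Phaedra each take £153,000; Petra's £153,000 share passes to Petra's issue; Farrukh's £153,000 share passes to Farrukh's issue.
Petra's share (£153,000) passes entirely to Uzoma.
Farrukh's share (£153,000) is divided into 3 shares of £51,000: Odalys, Noor, and Oona each take £51,000.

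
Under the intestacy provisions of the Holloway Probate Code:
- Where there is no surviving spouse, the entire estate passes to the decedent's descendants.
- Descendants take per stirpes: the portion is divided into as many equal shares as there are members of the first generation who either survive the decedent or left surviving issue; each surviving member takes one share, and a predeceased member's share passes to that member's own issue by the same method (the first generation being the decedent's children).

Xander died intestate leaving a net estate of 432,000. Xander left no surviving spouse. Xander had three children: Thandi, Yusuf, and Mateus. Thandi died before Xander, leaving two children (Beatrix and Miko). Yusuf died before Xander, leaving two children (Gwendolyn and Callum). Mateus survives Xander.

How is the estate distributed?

Beatrix: 72,000; Miko: 72,000; Gwendolyn: 72,000; Callum: 72,000; Mateus: 144,000

The entire 432,000 passes to the descendants.
That amount (432,000) is divided into 3 shares of 144,000: Mateus takes 144,000; Thandi's 144,000 share passes to Thandi's issue; Yusuf's 144,000 share passes to Yusuf's issue.
Thandi's share (144,000) is divided into 2 shares of 72,000: Beatrix and Miko each take 72,000.
Yusuf's share (144,000) is divided into 2 shares of 72,000: Gwendolyn and Callum each take 72,000.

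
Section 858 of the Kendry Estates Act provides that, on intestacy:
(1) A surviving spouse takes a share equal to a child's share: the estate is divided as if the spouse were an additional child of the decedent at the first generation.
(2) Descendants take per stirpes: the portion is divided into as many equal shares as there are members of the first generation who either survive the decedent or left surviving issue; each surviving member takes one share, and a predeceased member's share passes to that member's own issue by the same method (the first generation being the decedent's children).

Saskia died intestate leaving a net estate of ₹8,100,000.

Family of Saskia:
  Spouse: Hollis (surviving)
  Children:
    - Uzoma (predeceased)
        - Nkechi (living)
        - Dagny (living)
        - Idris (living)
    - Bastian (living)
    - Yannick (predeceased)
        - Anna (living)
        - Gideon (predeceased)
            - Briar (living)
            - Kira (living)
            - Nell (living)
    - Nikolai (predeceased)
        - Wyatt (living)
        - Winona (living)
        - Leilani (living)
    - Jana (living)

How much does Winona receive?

Winona receives ₹450,000.

The spouse counts as an additional share at the children's level, so there are 6 primary shares of ₹1,350,000. Hollis takes one such share (₹1,350,000).
The children's combined portion (₹6,750,000) is divided into 5 shares of ₹1,350,000: Bastian and Jana each take ₹1,350,000; Uzoma's ₹1,350,000 share passes to Uzoma's issue; Yannick's ₹1,350,000 share passes to Yannick's issue; Nikolai's ₹1,350,000 share passes to Nikolai's issue.
Uzoma's share (₹1,350,000) is divided into 3 shares of ₹450,000: Nkechi, Dagny, and Idris each take ₹450,000.
Yannick's share (₹1,350,000) is divided into 2 shares of ₹675,000: Anna takes ₹675,000; Gideon's ₹675,000 share passes to Gideon's issue.
Gideon's share (₹675,000) is divided into 3 shares of ₹225,000: Briar, Kira, and Nell each take ₹225,000.
Nikolai's share (₹1,350,000) is divided into 3 shares of ₹450,000: Wyatt, Winona, and Leilani each take ₹450,000.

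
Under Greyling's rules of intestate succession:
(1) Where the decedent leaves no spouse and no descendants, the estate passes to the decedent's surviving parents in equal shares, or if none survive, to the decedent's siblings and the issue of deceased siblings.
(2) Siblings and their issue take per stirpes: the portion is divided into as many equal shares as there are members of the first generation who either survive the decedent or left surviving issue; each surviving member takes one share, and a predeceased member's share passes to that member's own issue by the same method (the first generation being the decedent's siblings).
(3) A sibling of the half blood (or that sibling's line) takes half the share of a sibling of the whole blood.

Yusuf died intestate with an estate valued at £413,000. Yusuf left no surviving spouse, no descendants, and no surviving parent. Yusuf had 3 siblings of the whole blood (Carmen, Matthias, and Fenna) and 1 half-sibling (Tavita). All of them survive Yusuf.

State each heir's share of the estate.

Carmen: £118,000; Tavita: £59,000; Matthias: £118,000; Fenna: £118,000

The entire £413,000 passes to the siblings and their issue.
Counting each half-blood sibling's line as half a unit, there are 7/2 units in £413,000, so one unit is £118,000. Whole-blood lines (Carmen, Matthias, and Fenna) take £118,000 each; half-blood lines (Tavita) take £59,000 each.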